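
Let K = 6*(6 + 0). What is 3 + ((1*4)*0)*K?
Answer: 3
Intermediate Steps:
K = 36 (K = 6*6 = 36)
3 + ((1*4)*0)*K = 3 + ((1*4)*0)*36 = 3 + (4*0)*36 = 3 + 0*36 = 3 + 0 = 3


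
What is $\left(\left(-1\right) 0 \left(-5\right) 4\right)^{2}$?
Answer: $0$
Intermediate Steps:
$\left(\left(-1\right) 0 \left(-5\right) 4\right)^{2} = \left(0 \left(-5\right) 4\right)^{2} = \left(0 \cdot 4\right)^{2} = 0^{2} = 0$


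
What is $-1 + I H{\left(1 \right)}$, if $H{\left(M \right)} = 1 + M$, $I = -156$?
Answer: $-313$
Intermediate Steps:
$-1 + I H{\left(1 \right)} = -1 - 156 \left(1 + 1\right) = -1 - 312 = -313$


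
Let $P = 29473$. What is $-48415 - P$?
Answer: $-77888$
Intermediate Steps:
$-48415 - P = -48415 - 29473 = -77888$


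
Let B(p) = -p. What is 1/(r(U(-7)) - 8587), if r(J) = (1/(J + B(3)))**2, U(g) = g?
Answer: -100/858699 ≈ -0.00011646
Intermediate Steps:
r(J) = (-3 + J)**(-2) (r(J) = (1/(J - 1*3))**2 = (1/(J - 3))**2 = (1/(-3 + J))**2 = (-3 + J)**(-2))
1/(r(U(-7)) - 8587) = 1/((-3 - 7)**(-2) - 8587) = 1/((-10)**(-2) - 8587) = 1/(1/100 - 8587) = 1/(-858699/100) = -100/858699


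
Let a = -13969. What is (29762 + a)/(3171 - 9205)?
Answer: -15793/6034 ≈ -2.6173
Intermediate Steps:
(29762 + a)/(3171 - 9205) = (29762 - 13969)/(3171 - 9205) = 15793/(-6034) = 15793*(-1/6034) = -15793/6034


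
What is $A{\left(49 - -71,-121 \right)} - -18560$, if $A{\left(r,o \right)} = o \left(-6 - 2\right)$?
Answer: $19528$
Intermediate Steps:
$A{\left(r,o \right)} = - 8 o$ ($A{\left(r,o \right)} = o \left(-8\right) = - 8 o$)
$A{\left(49 - -71,-121 \right)} - -18560 = \left(-8\right) \left(-121\right) - -18560 = 968 + 18560 = 19528$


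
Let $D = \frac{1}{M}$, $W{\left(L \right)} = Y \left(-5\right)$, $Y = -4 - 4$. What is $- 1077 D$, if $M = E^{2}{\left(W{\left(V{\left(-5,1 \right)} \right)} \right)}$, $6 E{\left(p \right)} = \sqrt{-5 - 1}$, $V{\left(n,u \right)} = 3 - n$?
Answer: $6462$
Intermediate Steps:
$Y = -8$ ($Y = -4 - 4 = -8$)
$W{\left(L \right)} = 40$ ($W{\left(L \right)} = \left(-8\right) \left(-5\right) = 40$)
$E{\left(p \right)} = \frac{i \sqrt{6}}{6}$ ($E{\left(p \right)} = \frac{\sqrt{-5 - 1}}{6} = \frac{\sqrt{-6}}{6} = \frac{i \sqrt{6}}{6}$)
$M = - \frac{1}{6}$ ($M = \left(\frac{i \sqrt{6}}{6}\right)^{2} = - \frac{1}{6} \approx -0.16667$)
$D = -6$ ($D = \frac{1}{- \frac{1}{6}} = -6$)
$- 1077 D = \left(-1077\right) \left(-6\right) = 6462$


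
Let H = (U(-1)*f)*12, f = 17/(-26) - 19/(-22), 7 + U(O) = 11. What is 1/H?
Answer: 143/1440 ≈ 0.099306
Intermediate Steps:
U(O) = 4 (U(O) = -7 + 11 = 4)
f = 30/143 (f = 17*(-1/26) - 19*(-1/22) = -17/26 + 19/22 = 30/143 ≈ 0.20979)
H = 1440/143 (H = (4*(30/143))*12 = (120/143)*12 = 1440/143 ≈ 10.070)
1/H = 1/(1440/143) = 143/1440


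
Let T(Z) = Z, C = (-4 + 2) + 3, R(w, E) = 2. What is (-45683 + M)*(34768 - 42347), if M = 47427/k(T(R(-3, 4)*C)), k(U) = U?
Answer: 333013681/2 ≈ 1.6651e+8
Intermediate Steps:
C = 1 (C = -2 + 3 = 1)
M = 47427/2 (M = 47427/((2*1)) = 47427/2 ≈ 23714.)
(-45683 + M)*(34768 - 42347) = (-45683 + 47427/2)*(34768 - 42347) = -43939/2*(-7579) = 333013681/2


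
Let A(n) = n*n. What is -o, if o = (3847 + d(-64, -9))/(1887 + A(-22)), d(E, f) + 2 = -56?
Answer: -3789/2371 ≈ -1.5981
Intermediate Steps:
A(n) = n²
d(E, f) = -58 (d(E, f) = -2 - 56 = -58)
o = 3789/2371 (o = (3847 - 58)/(1887 + (-22)²) = 3789/(1887 + 484) = 3789/2371 ≈ 1.5981)
-o = -1*3789/2371 = -3789/2371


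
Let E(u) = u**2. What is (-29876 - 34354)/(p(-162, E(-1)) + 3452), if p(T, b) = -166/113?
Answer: -241933/12997 ≈ -18.615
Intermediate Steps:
p(T, b) = -166/113 (p(T, b) = -166*1/113 = -166/113)
(-29876 - 34354)/(p(-162, E(-1)) + 3452) = (-29876 - 34354)/(-166/113 + 3452) = -64230/389910/113 = -64230*113/389910 = -241933/12997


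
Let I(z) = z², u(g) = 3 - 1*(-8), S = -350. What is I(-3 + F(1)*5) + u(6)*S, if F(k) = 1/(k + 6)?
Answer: -188394/49 ≈ -3844.8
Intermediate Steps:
u(g) = 11 (u(g) = 3 + 8 = 11)
F(k) = 1/(6 + k)
I(-3 + F(1)*5) + u(6)*S = (-3 + 5/(6 + 1))² + 11*(-350) = (-3 + 5/7)² - 3850 = (-16/7)² - 3850 = 256/49 - 3850 = -188394/49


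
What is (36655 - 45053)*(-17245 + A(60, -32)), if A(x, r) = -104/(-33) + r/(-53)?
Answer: 253241160926/1749 ≈ 1.4479e+8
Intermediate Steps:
A(x, r) = 104/33 - r/53 (A(x, r) = -104*(-1/33) + r*(-1/53) = 104/33 - r/53)
(36655 - 45053)*(-17245 + A(60, -32)) = (36655 - 45053)*(-17245 + (104/33 - 1/53*(-32))) = -8398*(-17245 + (104/33 + 32/53)) = -8398*(-17245 + 6568/1749) = -8398*(-30154937/1749) = 253241160926/1749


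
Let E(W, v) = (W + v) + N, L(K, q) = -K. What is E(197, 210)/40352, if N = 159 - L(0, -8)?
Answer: 283/20176 ≈ 0.014027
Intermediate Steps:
N = 159 (N = 159 - (-1)*0 = 159 - 1*0 = 159 + 0 = 159)
E(W, v) = 159 + W + v (E(W, v) = (W + v) + 159 = 159 + W + v)
E(197, 210)/40352 = (159 + 197 + 210)/40352 = 566*(1/40352) = 283/20176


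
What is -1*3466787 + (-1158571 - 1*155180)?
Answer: -4780538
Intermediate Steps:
-1*3466787 + (-1158571 - 1*155180) = -3466787 + (-1158571 - 155180) = -3466787 - 1313751 = -4780538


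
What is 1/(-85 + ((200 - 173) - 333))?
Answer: -1/391 ≈ -0.0025575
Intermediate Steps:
1/(-85 + ((200 - 173) - 333)) = 1/(-85 + (27 - 333)) = 1/(-85 - 306) = 1/(-391) = -1/391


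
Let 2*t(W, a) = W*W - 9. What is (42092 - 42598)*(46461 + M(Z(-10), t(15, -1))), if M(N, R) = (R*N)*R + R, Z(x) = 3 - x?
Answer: -100289706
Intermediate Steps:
t(W, a) = -9/2 + W**2/2 (t(W, a) = (W*W - 9)/2 = (W**2 - 9)/2 = (-9 + W**2)/2 = -9/2 + W**2/2)
M(N, R) = R + N*R**2 (M(N, R) = (N*R)*R + R = N*R**2 + R = R + N*R**2)
(42092 - 42598)*(46461 + M(Z(-10), t(15, -1))) = (42092 - 42598)*(46461 + (-9/2 + (1/2)*15**2)*(1 + (3 - 1*(-10))*(-9/2 + (1/2)*15**2))) = -506*(46461 + (-9/2 + (1/2)*225)*(1 + (3 + 10)*(-9/2 + (1/2)*225))) = -506*(46461 + (-9/2 + 225/2)*(1 + 13*(-9/2 + 225/2))) = -506*(46461 + 108*(1 + 13*108)) = -506*(46461 + 108*(1 + 1404)) = -506*(46461 + 108*1405) = -506*(46461 + 151740) = -506*198201 = -100289706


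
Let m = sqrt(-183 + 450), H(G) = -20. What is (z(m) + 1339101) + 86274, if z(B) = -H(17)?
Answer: 1425395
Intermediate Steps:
m = sqrt(267) ≈ 16.340
z(B) = 20 (z(B) = -1*(-20) = 20)
(z(m) + 1339101) + 86274 = (20 + 1339101) + 86274 = 1339121 + 86274 = 1425395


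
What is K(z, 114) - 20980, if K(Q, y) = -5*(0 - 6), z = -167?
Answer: -20950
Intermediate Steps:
K(Q, y) = 30 (K(Q, y) = -5*(-6) = 30)
K(z, 114) - 20980 = 30 - 20980 = -20950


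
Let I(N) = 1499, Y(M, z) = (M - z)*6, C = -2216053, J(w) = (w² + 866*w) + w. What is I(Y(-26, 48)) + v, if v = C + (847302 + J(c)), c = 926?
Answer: 293066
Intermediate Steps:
J(w) = w² + 867*w
Y(M, z) = -6*z + 6*M
v = 291567 (v = -2216053 + (847302 + 926*(867 + 926)) = -2216053 + (847302 + 926*1793) = -2216053 + (847302 + 1660318) = -2216053 + 2507620 = 291567)
I(Y(-26, 48)) + v = 1499 + 291567 = 293066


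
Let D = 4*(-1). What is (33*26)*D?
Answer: -3432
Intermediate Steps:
D = -4
(33*26)*D = (33*26)*(-4) = 858*(-4) = -3432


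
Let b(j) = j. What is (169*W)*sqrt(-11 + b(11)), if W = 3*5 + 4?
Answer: 0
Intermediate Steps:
W = 19 (W = 15 + 4 = 19)
(169*W)*sqrt(-11 + b(11)) = (169*19)*sqrt(-11 + 11) = 3211*sqrt(0) = 3211*0 = 0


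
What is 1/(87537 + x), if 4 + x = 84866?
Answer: 1/172399 ≈ 5.8005e-6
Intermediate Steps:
x = 84862 (x = -4 + 84866 = 84862)
1/(87537 + x) = 1/(87537 + 84862) = 1/172399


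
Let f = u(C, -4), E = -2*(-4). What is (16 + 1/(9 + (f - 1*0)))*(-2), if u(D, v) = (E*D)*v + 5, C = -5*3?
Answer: -7905/247 ≈ -32.004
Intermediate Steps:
C = -15
E = 8
u(D, v) = 5 + 8*D*v (u(D, v) = (8*D)*v + 5 = 8*D*v + 5 = 5 + 8*D*v)
f = 485 (f = 5 + 8*(-15)*(-4) = 5 + 480 = 485)
(16 + 1/(9 + (f - 1*0)))*(-2) = (16 + 1/(9 + (485 - 1*0)))*(-2) = (16 + 1/(9 + (485 + 0)))*(-2) = (16 + 1/(9 + 485))*(-2) = (16 + 1/494)*(-2) = (7905/494)*(-2) = -7905/247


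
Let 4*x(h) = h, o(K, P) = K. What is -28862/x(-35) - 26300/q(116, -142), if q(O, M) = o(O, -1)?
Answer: 3117867/1015 ≈ 3071.8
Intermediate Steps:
x(h) = h/4
q(O, M) = O
-28862/x(-35) - 26300/q(116, -142) = -28862/((¼)*(-35)) - 26300/116 = -28862/(-35/4) - 26300*1/116 = -28862*(-4/35) - 6575/29 = 115448/35 - 6575/29 = 3117867/1015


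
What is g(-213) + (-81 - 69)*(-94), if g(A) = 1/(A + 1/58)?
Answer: 174177242/12353 ≈ 14100.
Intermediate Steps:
g(A) = 1/(1/58 + A) (g(A) = 1/(A + 1/58) = 1/(1/58 + A))
g(-213) + (-81 - 69)*(-94) = 58/(1 + 58*(-213)) + (-81 - 69)*(-94) = 58/(1 - 12354) - 150*(-94) = 58/(-12353) + 14100 = 58*(-1/12353) + 14100 = -58/12353 + 14100 = 174177242/12353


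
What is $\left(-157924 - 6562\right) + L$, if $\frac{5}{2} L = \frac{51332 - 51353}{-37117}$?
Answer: $- \frac{30526134268}{185585} \approx -1.6449 \cdot 10^{5}$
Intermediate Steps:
$L = \frac{42}{185585}$ ($L = \frac{2 \frac{51332 - 51353}{-37117}}{5} = \frac{2 \left(\left(-21\right) \left(- \frac{1}{37117}\right)\right)}{5} = \frac{2}{5} \cdot \frac{21}{37117} = \frac{42}{185585} \approx 0.00022631$)
$\left(-157924 - 6562\right) + L = \left(-157924 - 6562\right) + \frac{42}{185585} = -164486 + \frac{42}{185585} = - \frac{30526134268}{185585}$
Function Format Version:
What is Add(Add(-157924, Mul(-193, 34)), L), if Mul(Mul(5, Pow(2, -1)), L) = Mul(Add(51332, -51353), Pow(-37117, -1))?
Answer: Rational(-30526134268, 185585) ≈ -1.6449e+5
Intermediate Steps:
L = Rational(42, 185585) (L = Mul(Rational(2, 5), Mul(Add(51332, -51353), Pow(-37117, -1))) = Mul(Rational(2, 5), Mul(-21, Rational(-1, 37117))) = Mul(Rational(2, 5), Rational(21, 37117)) = Rational(42, 185585) ≈ 0.00022631)
Add(Add(-157924, Mul(-193, 34)), L) = Add(Add(-157924, Mul(-193, 34)), Rational(42, 185585)) = Add(Add(-157924, -6562), Rational(42, 185585)) = Add(-164486, Rational(42, 185585)) = Rational(-30526134268, 185585)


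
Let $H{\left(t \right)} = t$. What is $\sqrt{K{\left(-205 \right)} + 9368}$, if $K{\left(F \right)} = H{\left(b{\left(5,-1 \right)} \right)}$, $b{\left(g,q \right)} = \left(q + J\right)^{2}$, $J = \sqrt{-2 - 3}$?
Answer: $\sqrt{9364 - 2 i \sqrt{5}} \approx 96.768 - 0.0231 i$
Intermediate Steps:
$J = i \sqrt{5}$ ($J = \sqrt{-5} = i \sqrt{5} \approx 2.2361 i$)
$b{\left(g,q \right)} = \left(q + i \sqrt{5}\right)^{2}$
$K{\left(F \right)} = \left(-1 + i \sqrt{5}\right)^{2}$
$\sqrt{K{\left(-205 \right)} + 9368} = \sqrt{\left(1 - i \sqrt{5}\right)^{2} + 9368} = \sqrt{9368 + \left(1 - i \sqrt{5}\right)^{2}}$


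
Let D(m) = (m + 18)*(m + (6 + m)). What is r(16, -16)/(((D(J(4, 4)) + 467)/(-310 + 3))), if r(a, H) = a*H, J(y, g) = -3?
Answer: 78592/467 ≈ 168.29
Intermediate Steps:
D(m) = (6 + 2*m)*(18 + m) (D(m) = (18 + m)*(6 + 2*m) = (6 + 2*m)*(18 + m))
r(a, H) = H*a
r(16, -16)/(((D(J(4, 4)) + 467)/(-310 + 3))) = (-16*16)/((((108 + 2*(-3)**2 + 42*(-3)) + 467)/(-310 + 3))) = -256*(-307/((108 + 2*9 - 126) + 467)) = -256*(-307/((108 + 18 - 126) + 467)) = -256*(-307/(0 + 467)) = -256/(467*(-1/307)) = -256/(-467/307) = -256*(-307/467) = 78592/467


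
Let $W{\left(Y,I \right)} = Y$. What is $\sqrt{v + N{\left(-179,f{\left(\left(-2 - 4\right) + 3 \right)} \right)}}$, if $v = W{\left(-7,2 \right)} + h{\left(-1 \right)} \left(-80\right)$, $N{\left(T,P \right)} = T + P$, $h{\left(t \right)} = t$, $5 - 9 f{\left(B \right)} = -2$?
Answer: $\frac{i \sqrt{947}}{3} \approx 10.258 i$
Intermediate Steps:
$f{\left(B \right)} = \frac{7}{9}$ ($f{\left(B \right)} = \frac{5}{9} - - \frac{2}{9} = \frac{5}{9} + \frac{2}{9} = \frac{7}{9}$)
$N{\left(T,P \right)} = P + T$
$v = 73$ ($v = -7 - -80 = -7 + 80 = 73$)
$\sqrt{v + N{\left(-179,f{\left(\left(-2 - 4\right) + 3 \right)} \right)}} = \sqrt{73 + \left(\frac{7}{9} - 179\right)} = \sqrt{73 - \frac{1604}{9}} = \sqrt{- \frac{947}{9}} = \frac{i \sqrt{947}}{3}$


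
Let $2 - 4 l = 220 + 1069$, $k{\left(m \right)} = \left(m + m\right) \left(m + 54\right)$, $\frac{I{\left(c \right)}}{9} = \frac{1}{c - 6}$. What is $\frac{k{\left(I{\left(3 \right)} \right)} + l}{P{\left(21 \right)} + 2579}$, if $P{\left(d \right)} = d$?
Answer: $- \frac{2511}{10400} \approx -0.24144$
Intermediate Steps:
$I{\left(c \right)} = \frac{9}{-6 + c}$ ($I{\left(c \right)} = \frac{9}{c - 6} = \frac{9}{-6 + c}$)
$k{\left(m \right)} = 2 m \left(54 + m\right)$
$l = - \frac{1287}{4}$ ($l = \frac{1}{2} - \frac{220 + 1069}{4} = \frac{1}{2} - \frac{1289}{4} = - \frac{1287}{4} \approx -321.75$)
$\frac{k{\left(I{\left(3 \right)} \right)} + l}{P{\left(21 \right)} + 2579} = \frac{2 \frac{9}{-6 + 3} \left(54 + \frac{9}{-6 + 3}\right) - \frac{1287}{4}}{21 + 2579} = \frac{2 \frac{9}{-3} \left(54 + \frac{9}{-3}\right) - \frac{1287}{4}}{2600} = \left(2 \cdot 9 \left(- \frac{1}{3}\right) \left(54 + 9 \left(- \frac{1}{3}\right)\right) - \frac{1287}{4}\right) \frac{1}{2600} = \left(2 \left(-3\right) \left(54 - 3\right) - \frac{1287}{4}\right) \frac{1}{2600} = \left(2 \left(-3\right) 51 - \frac{1287}{4}\right) \frac{1}{2600} = \left(-306 - \frac{1287}{4}\right) \frac{1}{2600} = \left(- \frac{2511}{4}\right) \frac{1}{2600} = - \frac{2511}{10400}$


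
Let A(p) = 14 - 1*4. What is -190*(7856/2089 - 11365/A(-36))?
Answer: 449595575/2089 ≈ 2.1522e+5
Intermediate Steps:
A(p) = 10 (A(p) = 14 - 4 = 10)
-190*(7856/2089 - 11365/A(-36)) = -190*(7856/2089 - 11365/10) = -190*(7856*(1/2089) - 11365*⅒) = -190*(7856/2089 - 2273/2) = -190*(-4732585/4178) = 449595575/2089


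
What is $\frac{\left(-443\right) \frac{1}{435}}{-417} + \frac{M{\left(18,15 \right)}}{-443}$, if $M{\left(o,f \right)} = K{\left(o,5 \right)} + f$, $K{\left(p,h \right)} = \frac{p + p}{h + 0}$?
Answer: $- \frac{766144}{16071597} \approx -0.047671$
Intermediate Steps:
$K{\left(p,h \right)} = \frac{2 p}{h}$
$M{\left(o,f \right)} = f + \frac{2 o}{5}$ ($M{\left(o,f \right)} = \frac{2 o}{5} + f = f + \frac{2 o}{5}$)
$\frac{\left(-443\right) \frac{1}{435}}{-417} + \frac{M{\left(18,15 \right)}}{-443} = \frac{\left(-443\right) \frac{1}{435}}{-417} + \frac{15 + \frac{2}{5} \cdot 18}{-443} = \left(-443\right) \frac{1}{435} \left(- \frac{1}{417}\right) + \left(15 + \frac{36}{5}\right) \left(- \frac{1}{443}\right) = \left(- \frac{443}{435}\right) \left(- \frac{1}{417}\right) + \frac{111}{5} \left(- \frac{1}{443}\right) = \frac{443}{181395} - \frac{111}{2215} = - \frac{766144}{16071597}$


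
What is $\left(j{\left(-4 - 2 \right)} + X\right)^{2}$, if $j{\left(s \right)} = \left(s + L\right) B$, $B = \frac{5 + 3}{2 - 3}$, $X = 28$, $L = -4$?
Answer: $11664$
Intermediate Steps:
$B = -8$ ($B = \frac{8}{-1} = 8 \left(-1\right) = -8$)
$j{\left(s \right)} = 32 - 8 s$ ($j{\left(s \right)} = \left(s - 4\right) \left(-8\right) = \left(-4 + s\right) \left(-8\right) = 32 - 8 s$)
$\left(j{\left(-4 - 2 \right)} + X\right)^{2} = \left(\left(32 - 8 \left(-4 - 2\right)\right) + 28\right)^{2} = \left(\left(32 - -48\right) + 28\right)^{2} = \left(\left(32 + 48\right) + 28\right)^{2} = \left(80 + 28\right)^{2} = 108^{2} = 11664$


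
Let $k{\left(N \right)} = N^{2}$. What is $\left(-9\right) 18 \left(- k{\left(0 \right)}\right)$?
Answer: $0$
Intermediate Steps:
$\left(-9\right) 18 \left(- k{\left(0 \right)}\right) = \left(-9\right) 18 \left(- 0^{2}\right) = - 162 \left(\left(-1\right) 0\right) = \left(-162\right) 0 = 0$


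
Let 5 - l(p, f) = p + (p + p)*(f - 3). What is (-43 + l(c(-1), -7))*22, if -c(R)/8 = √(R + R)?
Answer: -836 - 3344*I*√2 ≈ -836.0 - 4729.1*I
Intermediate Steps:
c(R) = -8*√2*√R (c(R) = -8*√(R + R) = -8*√2*√R)
l(p, f) = 5 - p - 2*p*(-3 + f) (l(p, f) = 5 - (p + (p + p)*(f - 3)) = 5 - (p + (2*p)*(-3 + f)) = 5 - (p + 2*p*(-3 + f)) = 5 + (-p - 2*p*(-3 + f)) = 5 - p - 2*p*(-3 + f))
(-43 + l(c(-1), -7))*22 = (-43 + (5 + 5*(-8*√2*√(-1)) - 2*(-7)*(-8*√2*√(-1))))*22 = (-43 + (5 + 5*(-8*√2*I) - 2*(-7)*(-8*√2*I)))*22 = (-43 + (5 + 5*(-8*I*√2) - 2*(-7)*(-8*I*√2)))*22 = (-43 + (5 - 40*I*√2 - 112*I*√2))*22 = (-43 + (5 - 152*I*√2))*22 = (-38 - 152*I*√2)*22 = -836 - 3344*I*√2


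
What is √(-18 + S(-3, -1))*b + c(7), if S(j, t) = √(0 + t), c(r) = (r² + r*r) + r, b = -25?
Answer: 105 - 25*√(-18 + I) ≈ 102.05 - 106.11*I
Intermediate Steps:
c(r) = r + 2*r² (c(r) = (r² + r²) + r = 2*r² + r = r + 2*r²)
S(j, t) = √t
√(-18 + S(-3, -1))*b + c(7) = √(-18 + √(-1))*(-25) + 7*(1 + 2*7) = √(-18 + I)*(-25) + 7*(1 + 14) = -25*√(-18 + I) + 7*15 = -25*√(-18 + I) + 105 = 105 - 25*√(-18 + I)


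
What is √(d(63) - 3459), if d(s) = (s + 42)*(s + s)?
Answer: √9771 ≈ 98.848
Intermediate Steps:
d(s) = 2*s*(42 + s) (d(s) = (42 + s)*(2*s) = 2*s*(42 + s))
√(d(63) - 3459) = √(2*63*(42 + 63) - 3459) = √(2*63*105 - 3459) = √(13230 - 3459) = √9771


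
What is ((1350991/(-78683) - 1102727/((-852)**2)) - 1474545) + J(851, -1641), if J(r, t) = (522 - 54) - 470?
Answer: -84221742806931709/57116304432 ≈ -1.4746e+6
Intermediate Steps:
J(r, t) = -2 (J(r, t) = 468 - 470 = -2)
((1350991/(-78683) - 1102727/((-852)**2)) - 1474545) + J(851, -1641) = ((1350991/(-78683) - 1102727/((-852)**2)) - 1474545) - 2 = ((1350991*(-1/78683) - 1102727/725904) - 1474545) - 2 = ((-1350991/78683 - 1102727*1/725904) - 1474545) - 2 = ((-1350991/78683 - 1102727/725904) - 1474545) - 2 = (-1067455639405/57116304432 - 1474545) - 2 = -84221628574322845/57116304432 - 2 = -84221742806931709/57116304432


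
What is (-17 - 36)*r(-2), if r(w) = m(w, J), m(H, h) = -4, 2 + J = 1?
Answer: 212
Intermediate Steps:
J = -1 (J = -2 + 1 = -1)
r(w) = -4
(-17 - 36)*r(-2) = (-17 - 36)*(-4) = -53*(-4) = 212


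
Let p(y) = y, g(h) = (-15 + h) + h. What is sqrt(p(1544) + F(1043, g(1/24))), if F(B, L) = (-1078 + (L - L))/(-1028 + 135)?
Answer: sqrt(1232223910)/893 ≈ 39.309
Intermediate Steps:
g(h) = -15 + 2*h
F(B, L) = 1078/893 (F(B, L) = (-1078 + 0)/(-893) = -1078*(-1/893) = 1078/893)
sqrt(p(1544) + F(1043, g(1/24))) = sqrt(1544 + 1078/893) = sqrt(1379870/893) = sqrt(1232223910)/893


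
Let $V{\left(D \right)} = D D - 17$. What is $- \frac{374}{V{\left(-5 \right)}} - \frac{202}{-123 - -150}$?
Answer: $- \frac{5857}{108} \approx -54.232$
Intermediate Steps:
$V{\left(D \right)} = -17 + D^{2}$ ($V{\left(D \right)} = D^{2} - 17 = -17 + D^{2}$)
$- \frac{374}{V{\left(-5 \right)}} - \frac{202}{-123 - -150} = - \frac{374}{-17 + \left(-5\right)^{2}} - \frac{202}{-123 - -150} = - \frac{374}{-17 + 25} - \frac{202}{-123 + 150} = - \frac{374}{8} - \frac{202}{27} = \left(-374\right) \frac{1}{8} - \frac{202}{27} = - \frac{187}{4} - \frac{202}{27} = - \frac{5857}{108}$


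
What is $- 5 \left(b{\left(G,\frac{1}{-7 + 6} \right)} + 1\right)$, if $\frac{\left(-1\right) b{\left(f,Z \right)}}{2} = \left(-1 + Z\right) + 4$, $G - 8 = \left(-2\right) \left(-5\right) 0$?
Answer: $15$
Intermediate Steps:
$G = 8$ ($G = 8 + \left(-2\right) \left(-5\right) 0 = 8 + 10 \cdot 0 = 8 + 0 = 8$)
$b{\left(f,Z \right)} = -6 - 2 Z$ ($b{\left(f,Z \right)} = - 2 \left(\left(-1 + Z\right) + 4\right) = - 2 \left(3 + Z\right) = -6 - 2 Z$)
$- 5 \left(b{\left(G,\frac{1}{-7 + 6} \right)} + 1\right) = - 5 \left(\left(-6 - \frac{2}{-7 + 6}\right) + 1\right) = - 5 \left(\left(-6 - \frac{2}{-1}\right) + 1\right) = - 5 \left(\left(-6 - -2\right) + 1\right) = - 5 \left(\left(-6 + 2\right) + 1\right) = - 5 \left(-4 + 1\right) = \left(-5\right) \left(-3\right) = 15$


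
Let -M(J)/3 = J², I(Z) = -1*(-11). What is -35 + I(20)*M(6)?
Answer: -1223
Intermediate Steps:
I(Z) = 11
M(J) = -3*J²
-35 + I(20)*M(6) = -35 + 11*(-3*6²) = -35 + 11*(-3*36) = -35 + 11*(-108) = -35 - 1188 = -1223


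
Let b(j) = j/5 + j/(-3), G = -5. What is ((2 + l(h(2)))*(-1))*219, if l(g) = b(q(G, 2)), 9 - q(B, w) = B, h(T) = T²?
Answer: -146/5 ≈ -29.200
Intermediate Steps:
q(B, w) = 9 - B
b(j) = -2*j/15 (b(j) = j*(⅕) + j*(-⅓) = j/5 - j/3 = -2*j/15)
l(g) = -28/15 (l(g) = -2*(9 - 1*(-5))/15 = -2*(9 + 5)/15 = -2/15*14 = -28/15)
((2 + l(h(2)))*(-1))*219 = ((2 - 28/15)*(-1))*219 = ((2/15)*(-1))*219 = -2/15*219 = -146/5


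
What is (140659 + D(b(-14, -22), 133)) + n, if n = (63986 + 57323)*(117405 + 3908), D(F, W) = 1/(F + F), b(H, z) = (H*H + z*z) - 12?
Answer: 19661243166337/1336 ≈ 1.4717e+10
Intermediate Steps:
b(H, z) = -12 + H² + z² (b(H, z) = (H² + z²) - 12 = -12 + H² + z²)
D(F, W) = 1/(2*F)
n = 14716358717 (n = 121309*121313 = 14716358717)
(140659 + D(b(-14, -22), 133)) + n = (140659 + 1/(2*(-12 + (-14)² + (-22)²))) + 14716358717 = (140659 + 1/(2*(-12 + 196 + 484))) + 14716358717 = (140659 + (½)/668) + 14716358717 = (140659 + (½)*(1/668)) + 14716358717 = (140659 + 1/1336) + 14716358717 = 187920425/1336 + 14716358717 = 19661243166337/1336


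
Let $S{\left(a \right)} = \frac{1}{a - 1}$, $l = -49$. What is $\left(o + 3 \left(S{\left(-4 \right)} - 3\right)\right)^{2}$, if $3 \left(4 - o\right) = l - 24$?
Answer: $\frac{78961}{225} \approx 350.94$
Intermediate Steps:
$S{\left(a \right)} = \frac{1}{-1 + a}$
$o = \frac{85}{3}$ ($o = 4 - \frac{-49 - 24}{3} = 4 - - \frac{73}{3} = 4 + \frac{73}{3} = \frac{85}{3} \approx 28.333$)
$\left(o + 3 \left(S{\left(-4 \right)} - 3\right)\right)^{2} = \left(\frac{85}{3} + 3 \left(\frac{1}{-1 - 4} - 3\right)\right)^{2} = \left(\frac{85}{3} + 3 \left(\frac{1}{-5} - 3\right)\right)^{2} = \left(\frac{85}{3} + 3 \left(- \frac{1}{5} - 3\right)\right)^{2} = \left(\frac{85}{3} + 3 \left(- \frac{16}{5}\right)\right)^{2} = \left(\frac{85}{3} - \frac{48}{5}\right)^{2} = \left(\frac{281}{15}\right)^{2} = \frac{78961}{225}$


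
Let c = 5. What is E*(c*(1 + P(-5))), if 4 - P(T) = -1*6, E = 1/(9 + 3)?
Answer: 55/12 ≈ 4.5833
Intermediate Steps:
E = 1/12 ≈ 0.083333
P(T) = 10 (P(T) = 4 - (-1)*6 = 4 - 1*(-6) = 4 + 6 = 10)
E*(c*(1 + P(-5))) = (5*(1 + 10))/12 = (5*11)/12 = (1/12)*55 = 55/12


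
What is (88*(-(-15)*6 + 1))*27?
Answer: 216216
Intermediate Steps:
(88*(-(-15)*6 + 1))*27 = (88*(-5*(-18) + 1))*27 = (88*(90 + 1))*27 = (88*91)*27 = 8008*27 = 216216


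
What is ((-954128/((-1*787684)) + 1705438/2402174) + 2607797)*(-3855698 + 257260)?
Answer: -2219497318137817043437476/236519253127 ≈ -9.3840e+12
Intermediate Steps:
((-954128/((-1*787684)) + 1705438/2402174) + 2607797)*(-3855698 + 257260) = ((-954128/(-787684) + 1705438*(1/2402174)) + 2607797)*(-3598438) = ((-954128*(-1/787684) + 852719/1201087) + 2607797)*(-3598438) = ((238532/196921 + 852719/1201087) + 2607797)*(-3598438) = (454415962483/236519253127 + 2607797)*(-3598438) = (616794653162793702/236519253127)*(-3598438) = -2219497318137817043437476/236519253127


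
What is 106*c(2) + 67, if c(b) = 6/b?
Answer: 385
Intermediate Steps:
106*c(2) + 67 = 106*(6/2) + 67 = 106*(6*(1/2)) + 67 = 106*3 + 67 = 318 + 67 = 385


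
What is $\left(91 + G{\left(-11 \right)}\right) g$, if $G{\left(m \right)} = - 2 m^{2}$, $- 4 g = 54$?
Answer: $\frac{4077}{2} \approx 2038.5$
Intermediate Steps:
$g = - \frac{27}{2}$ ($g = \left(- \frac{1}{4}\right) 54 = - \frac{27}{2} \approx -13.5$)
$\left(91 + G{\left(-11 \right)}\right) g = \left(91 - 2 \left(-11\right)^{2}\right) \left(- \frac{27}{2}\right) = \left(91 - 242\right) \left(- \frac{27}{2}\right) = \left(-151\right) \left(- \frac{27}{2}\right) = \frac{4077}{2}$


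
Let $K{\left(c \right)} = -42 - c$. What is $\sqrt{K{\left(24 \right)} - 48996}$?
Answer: $i \sqrt{49062} \approx 221.5 i$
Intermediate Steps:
$\sqrt{K{\left(24 \right)} - 48996} = \sqrt{\left(-42 - 24\right) - 48996} = \sqrt{-66 - 48996} = \sqrt{-49062} = i \sqrt{49062}$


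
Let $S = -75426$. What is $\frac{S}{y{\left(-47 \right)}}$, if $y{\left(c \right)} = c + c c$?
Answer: $- \frac{37713}{1081} \approx -34.887$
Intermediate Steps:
$y{\left(c \right)} = c + c^{2}$
$\frac{S}{y{\left(-47 \right)}} = - \frac{75426}{\left(-47\right) \left(1 - 47\right)} = - \frac{75426}{\left(-47\right) \left(-46\right)} = - \frac{75426}{2162} = \left(-75426\right) \frac{1}{2162} = - \frac{37713}{1081}$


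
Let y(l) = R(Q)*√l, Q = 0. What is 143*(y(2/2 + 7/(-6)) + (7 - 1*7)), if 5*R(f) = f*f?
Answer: 0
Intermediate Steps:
R(f) = f²/5 (R(f) = (f*f)/5 = f²/5)
y(l) = 0 (y(l) = ((⅕)*0²)*√l = ((⅕)*0)*√l = 0*√l = 0)
143*(y(2/2 + 7/(-6)) + (7 - 1*7)) = 143*(0 + (7 - 1*7)) = 143*(0 + (7 - 7)) = 143*(0 + 0) = 143*0 = 0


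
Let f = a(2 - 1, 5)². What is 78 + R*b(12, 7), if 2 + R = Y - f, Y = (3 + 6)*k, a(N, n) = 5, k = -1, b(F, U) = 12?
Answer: -354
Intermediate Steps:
Y = -9 (Y = (3 + 6)*(-1) = 9*(-1) = -9)
f = 25 (f = 5² = 25)
R = -36 (R = -2 + (-9 - 1*25) = -2 + (-9 - 25) = -2 - 34 = -36)
78 + R*b(12, 7) = 78 - 36*12 = 78 - 432 = -354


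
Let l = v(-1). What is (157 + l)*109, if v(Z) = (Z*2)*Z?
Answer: 17331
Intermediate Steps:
v(Z) = 2*Z**2 (v(Z) = (2*Z)*Z = 2*Z**2)
l = 2 (l = 2*(-1)**2 = 2*1 = 2)
(157 + l)*109 = (157 + 2)*109 = 159*109 = 17331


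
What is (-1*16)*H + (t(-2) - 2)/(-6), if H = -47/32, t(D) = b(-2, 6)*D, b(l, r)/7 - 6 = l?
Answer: 199/6 ≈ 33.167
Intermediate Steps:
b(l, r) = 42 + 7*l
t(D) = 28*D (t(D) = (42 + 7*(-2))*D = (42 - 14)*D = 28*D)
H = -47/32 (H = -47*1/32 = -47/32 ≈ -1.4688)
(-1*16)*H + (t(-2) - 2)/(-6) = -1*16*(-47/32) + (28*(-2) - 2)/(-6) = -16*(-47/32) + (-56 - 2)*(-1/6) = 47/2 - 58*(-1/6) = 47/2 + 29/3 = 199/6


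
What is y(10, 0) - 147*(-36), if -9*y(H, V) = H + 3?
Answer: 47615/9 ≈ 5290.6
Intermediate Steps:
y(H, V) = -1/3 - H/9 (y(H, V) = -(H + 3)/9 = -(3 + H)/9 = -1/3 - H/9)
y(10, 0) - 147*(-36) = (-1/3 - 1/9*10) - 147*(-36) = (-1/3 - 10/9) + 5292 = -13/9 + 5292 = 47615/9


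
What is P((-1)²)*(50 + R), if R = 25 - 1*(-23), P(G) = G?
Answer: 98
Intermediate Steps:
R = 48 (R = 25 + 23 = 48)
P((-1)²)*(50 + R) = (-1)²*(50 + 48) = 1*98 = 98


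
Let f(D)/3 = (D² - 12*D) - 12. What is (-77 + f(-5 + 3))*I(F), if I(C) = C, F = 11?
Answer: -319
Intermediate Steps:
f(D) = -36 - 36*D + 3*D² (f(D) = 3*((D² - 12*D) - 12) = 3*(-12 + D² - 12*D) = -36 - 36*D + 3*D²)
(-77 + f(-5 + 3))*I(F) = (-77 + (-36 - 36*(-5 + 3) + 3*(-5 + 3)²))*11 = (-77 + (-36 - 36*(-2) + 3*(-2)²))*11 = (-77 + (-36 + 72 + 3*4))*11 = (-77 + (-36 + 72 + 12))*11 = (-77 + 48)*11 = -29*11 = -319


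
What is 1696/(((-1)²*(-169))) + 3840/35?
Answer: 117920/1183 ≈ 99.679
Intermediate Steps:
1696/(((-1)²*(-169))) + 3840/35 = 1696/((1*(-169))) + 3840*(1/35) = 1696/(-169) + 768/7 = 1696*(-1/169) + 768/7 = -1696/169 + 768/7 = 117920/1183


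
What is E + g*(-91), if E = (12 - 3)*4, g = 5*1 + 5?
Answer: -874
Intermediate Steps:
g = 10 (g = 5 + 5 = 10)
E = 36 (E = 9*4 = 36)
E + g*(-91) = 36 + 10*(-91) = 36 - 910 = -874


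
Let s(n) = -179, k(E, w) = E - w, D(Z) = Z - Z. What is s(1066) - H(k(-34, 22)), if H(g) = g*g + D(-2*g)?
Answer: -3315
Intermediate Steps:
D(Z) = 0
H(g) = g² (H(g) = g*g + 0 = g² + 0 = g²)
s(1066) - H(k(-34, 22)) = -179 - (-34 - 1*22)² = -179 - (-34 - 22)² = -179 - 1*(-56)² = -179 - 1*3136 = -179 - 3136 = -3315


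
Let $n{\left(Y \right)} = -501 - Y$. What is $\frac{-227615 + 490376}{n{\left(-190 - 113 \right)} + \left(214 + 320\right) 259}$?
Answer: $\frac{87587}{46036} \approx 1.9026$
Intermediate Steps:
$\frac{-227615 + 490376}{n{\left(-190 - 113 \right)} + \left(214 + 320\right) 259} = \frac{-227615 + 490376}{\left(-501 - \left(-190 - 113\right)\right) + \left(214 + 320\right) 259} = \frac{262761}{\left(-501 - \left(-190 - 113\right)\right) + 534 \cdot 259} = \frac{262761}{\left(-501 - -303\right) + 138306} = \frac{262761}{\left(-501 + 303\right) + 138306} = \frac{262761}{-198 + 138306} = \frac{262761}{138108} = 262761 \cdot \frac{1}{138108} = \frac{87587}{46036}$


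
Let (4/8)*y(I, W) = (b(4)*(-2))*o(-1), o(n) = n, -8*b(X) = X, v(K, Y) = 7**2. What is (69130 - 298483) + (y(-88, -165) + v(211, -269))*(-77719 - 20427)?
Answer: -4842215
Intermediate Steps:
v(K, Y) = 49
b(X) = -X/8
y(I, W) = -2 (y(I, W) = 2*((-1/8*4*(-2))*(-1)) = 2*(-1/2*(-2)*(-1)) = 2*(1*(-1)) = 2*(-1) = -2)
(69130 - 298483) + (y(-88, -165) + v(211, -269))*(-77719 - 20427) = (69130 - 298483) + (-2 + 49)*(-77719 - 20427) = -229353 + 47*(-98146) = -229353 - 4612862 = -4842215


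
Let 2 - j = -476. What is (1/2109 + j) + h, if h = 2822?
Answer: 6959701/2109 ≈ 3300.0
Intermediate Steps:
j = 478 (j = 2 - 1*(-476) = 2 + 476 = 478)
(1/2109 + j) + h = (1/2109 + 478) + 2822 = 1008103/2109 + 2822 = 6959701/2109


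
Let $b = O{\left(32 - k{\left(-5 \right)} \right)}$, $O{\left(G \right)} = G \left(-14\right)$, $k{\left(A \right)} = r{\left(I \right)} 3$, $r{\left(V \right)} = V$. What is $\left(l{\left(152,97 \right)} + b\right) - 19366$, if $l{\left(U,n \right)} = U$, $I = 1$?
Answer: $-19620$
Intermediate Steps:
$k{\left(A \right)} = 3$ ($k{\left(A \right)} = 1 \cdot 3 = 3$)
$O{\left(G \right)} = - 14 G$
$b = -406$ ($b = - 14 \left(32 - 3\right) = \left(-14\right) 29 = -406$)
$\left(l{\left(152,97 \right)} + b\right) - 19366 = \left(152 - 406\right) - 19366 = -254 - 19366 = -19620$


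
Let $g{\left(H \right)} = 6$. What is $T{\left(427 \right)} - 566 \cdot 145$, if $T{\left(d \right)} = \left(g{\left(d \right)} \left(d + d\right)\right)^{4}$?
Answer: $689344768819306$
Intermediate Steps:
$T{\left(d \right)} = 20736 d^{4}$ ($T{\left(d \right)} = \left(6 \left(d + d\right)\right)^{4} = \left(6 \cdot 2 d\right)^{4} = \left(12 d\right)^{4} = 20736 d^{4}$)
$T{\left(427 \right)} - 566 \cdot 145 = 20736 \cdot 427^{4} - 566 \cdot 145 = 20736 \cdot 33243864241 - 82070 = 689344768901376 - 82070 = 689344768819306$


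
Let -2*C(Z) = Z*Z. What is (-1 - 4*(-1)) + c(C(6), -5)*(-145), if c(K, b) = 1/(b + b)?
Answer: 35/2 ≈ 17.500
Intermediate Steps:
C(Z) = -Z²/2 (C(Z) = -Z*Z/2 = -Z²/2)
c(K, b) = 1/(2*b)
(-1 - 4*(-1)) + c(C(6), -5)*(-145) = (-1 - 4*(-1)) + ((½)/(-5))*(-145) = (-1 + 4) + ((½)*(-⅕))*(-145) = 3 - ⅒*(-145) = 3 + 29/2 = 35/2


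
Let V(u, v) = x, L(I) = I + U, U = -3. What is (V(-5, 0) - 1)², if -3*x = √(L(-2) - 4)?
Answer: 2*I ≈ 2.0*I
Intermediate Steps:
L(I) = -3 + I (L(I) = I - 3 = -3 + I)
x = -I (x = -√((-3 - 2) - 4)/3 = -√(-5 - 4)/3 = -I ≈ -1.0*I)
V(u, v) = -I
(V(-5, 0) - 1)² = (-I - 1)² = (-1 - I)²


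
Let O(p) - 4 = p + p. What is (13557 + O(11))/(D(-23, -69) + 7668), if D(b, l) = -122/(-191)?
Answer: 2594353/1464710 ≈ 1.7712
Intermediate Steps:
O(p) = 4 + 2*p (O(p) = 4 + (p + p) = 4 + 2*p)
D(b, l) = 122/191 (D(b, l) = -122*(-1/191) = 122/191)
(13557 + O(11))/(D(-23, -69) + 7668) = (13557 + (4 + 2*11))/(122/191 + 7668) = (13557 + (4 + 22))/(1464710/191) = (13557 + 26)*(191/1464710) = 13583*(191/1464710) = 2594353/1464710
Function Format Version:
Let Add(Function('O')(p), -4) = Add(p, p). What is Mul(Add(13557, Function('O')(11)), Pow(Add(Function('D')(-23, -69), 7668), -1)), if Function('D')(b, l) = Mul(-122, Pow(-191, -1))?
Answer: Rational(2594353, 1464710) ≈ 1.7712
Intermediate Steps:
Function('O')(p) = Add(4, Mul(2, p)) (Function('O')(p) = Add(4, Add(p, p)) = Add(4, Mul(2, p)))
Function('D')(b, l) = Rational(122, 191) (Function('D')(b, l) = Mul(-122, Rational(-1, 191)) = Rational(122, 191))
Mul(Add(13557, Function('O')(11)), Pow(Add(Function('D')(-23, -69), 7668), -1)) = Mul(Add(13557, Add(4, Mul(2, 11))), Pow(Add(Rational(122, 191), 7668), -1)) = Mul(Add(13557, Add(4, 22)), Pow(Rational(1464710, 191), -1)) = Mul(Add(13557, 26), Rational(191, 1464710)) = Mul(13583, Rational(191, 1464710)) = Rational(2594353, 1464710)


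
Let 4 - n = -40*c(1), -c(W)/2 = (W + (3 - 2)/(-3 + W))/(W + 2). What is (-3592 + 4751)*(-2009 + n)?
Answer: -7017745/3 ≈ -2.3392e+6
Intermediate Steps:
c(W) = -2*(W + 1/(-3 + W))/(2 + W) (c(W) = -2*(W + (3 - 2)/(-3 + W))/(W + 2) = -2*(W + 1/(-3 + W))/(2 + W))
n = -28/3 (n = 4 - (-40)*2*(1 + 1² - 3*1)/(6 + 1 - 1*1²) = 4 - (-40)*2*(1 + 1 - 3)/(6 + 1 - 1*1) = 4 - (-40)*2*(-1)/(6 + 1 - 1) = 4 - (-40)*2*(-1)/6 = 4 - (-40)*2*(⅙)*(-1) = 4 - (-40)*(-1)/3 = 4 - 1*40/3 = 4 - 40/3 = -28/3 ≈ -9.3333)
(-3592 + 4751)*(-2009 + n) = (-3592 + 4751)*(-2009 - 28/3) = 1159*(-6055/3) = -7017745/3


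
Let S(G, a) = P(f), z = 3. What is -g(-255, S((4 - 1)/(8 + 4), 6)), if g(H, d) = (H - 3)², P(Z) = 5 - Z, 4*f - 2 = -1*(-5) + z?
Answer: -66564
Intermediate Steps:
f = 5/2 (f = ½ + (-1*(-5) + 3)/4 = ½ + (5 + 3)/4 = ½ + (¼)*8 = ½ + 2 = 5/2 ≈ 2.5000)
S(G, a) = 5/2 (S(G, a) = 5 - 1*5/2 = 5 - 5/2 = 5/2)
g(H, d) = (-3 + H)²
-g(-255, S((4 - 1)/(8 + 4), 6)) = -(-3 - 255)² = -1*(-258)² = -1*66564 = -66564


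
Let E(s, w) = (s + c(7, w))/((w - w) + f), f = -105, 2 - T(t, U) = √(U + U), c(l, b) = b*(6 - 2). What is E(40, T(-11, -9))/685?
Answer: -16/23975 + 4*I*√2/23975 ≈ -0.00066736 + 0.00023595*I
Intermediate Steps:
c(l, b) = 4*b (c(l, b) = b*4 = 4*b)
T(t, U) = 2 - √2*√U (T(t, U) = 2 - √(U + U) = 2 - √(2*U) = 2 - √2*√U)
E(s, w) = -4*w/105 - s/105 (E(s, w) = (s + 4*w)/((w - w) - 105) = (s + 4*w)/(0 - 105) = (s + 4*w)/(-105) = (s + 4*w)*(-1/105) = -4*w/105 - s/105)
E(40, T(-11, -9))/685 = (-4*(2 - √2*√(-9))/105 - 1/105*40)/685 = (-4*(2 - √2*3*I)/105 - 8/21)*(1/685) = (-4*(2 - 3*I*√2)/105 - 8/21)*(1/685) = ((-8/105 + 4*I*√2/35) - 8/21)*(1/685) = (-16/35 + 4*I*√2/35)*(1/685) = -16/23975 + 4*I*√2/23975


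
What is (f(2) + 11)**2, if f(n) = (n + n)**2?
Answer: 729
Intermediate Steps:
f(n) = 4*n**2 (f(n) = (2*n)**2 = 4*n**2)
(f(2) + 11)**2 = (4*2**2 + 11)**2 = (4*4 + 11)**2 = (16 + 11)**2 = 27**2 = 729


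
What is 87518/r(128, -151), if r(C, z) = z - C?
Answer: -87518/279 ≈ -313.68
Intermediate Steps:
87518/r(128, -151) = 87518/(-151 - 1*128) = 87518/(-151 - 128) = 87518/(-279) = 87518*(-1/279) = -87518/279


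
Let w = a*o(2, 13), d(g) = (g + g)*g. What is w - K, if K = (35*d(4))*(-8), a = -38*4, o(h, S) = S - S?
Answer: 8960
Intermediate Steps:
o(h, S) = 0
d(g) = 2*g**2 (d(g) = (2*g)*g = 2*g**2)
a = -152
w = 0 (w = -152*0 = 0)
K = -8960 (K = (35*(2*4**2))*(-8) = (35*(2*16))*(-8) = (35*32)*(-8) = 1120*(-8) = -8960)
w - K = 0 - 1*(-8960) = 0 + 8960 = 8960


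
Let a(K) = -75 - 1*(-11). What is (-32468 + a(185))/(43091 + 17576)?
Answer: -32532/60667 ≈ -0.53624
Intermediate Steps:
a(K) = -64 (a(K) = -75 + 11 = -64)
(-32468 + a(185))/(43091 + 17576) = (-32468 - 64)/(43091 + 17576) = -32532/60667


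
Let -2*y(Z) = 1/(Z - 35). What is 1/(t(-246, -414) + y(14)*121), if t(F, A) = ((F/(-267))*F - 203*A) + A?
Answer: 3738/311765009 ≈ 1.1990e-5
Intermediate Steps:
y(Z) = -1/(2*(-35 + Z)) (y(Z) = -1/(2*(Z - 35)) = -1/(2*(-35 + Z)))
t(F, A) = -202*A - F**2/267 (t(F, A) = ((F*(-1/267))*F - 203*A) + A = ((-F/267)*F - 203*A) + A = (-F**2/267 - 203*A) + A = (-203*A - F**2/267) + A = -202*A - F**2/267)
1/(t(-246, -414) + y(14)*121) = 1/((-202*(-414) - 1/267*(-246)**2) - 1/(-70 + 2*14)*121) = 1/((83628 - 1/267*60516) - 1/(-70 + 28)*121) = 1/((83628 - 20172/89) - 1/(-42)*121) = 1/(7422720/89 - 1*(-1/42)*121) = 1/(7422720/89 + (1/42)*121) = 1/(7422720/89 + 121/42) = 1/(311765009/3738) = 3738/311765009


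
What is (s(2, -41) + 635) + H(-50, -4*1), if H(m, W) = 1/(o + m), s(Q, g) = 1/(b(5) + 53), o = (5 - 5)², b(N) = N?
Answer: 460373/725 ≈ 635.00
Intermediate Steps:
o = 0 (o = 0² = 0)
s(Q, g) = 1/58 (s(Q, g) = 1/(5 + 53) = 1/58)
H(m, W) = 1/m (H(m, W) = 1/(0 + m) = 1/m)
(s(2, -41) + 635) + H(-50, -4*1) = (1/58 + 635) + 1/(-50) = 36831/58 - 1/50 = 460373/725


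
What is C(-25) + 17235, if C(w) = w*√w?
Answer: 17235 - 125*I ≈ 17235.0 - 125.0*I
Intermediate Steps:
C(w) = w^(3/2)
C(-25) + 17235 = (-25)^(3/2) + 17235 = -125*I + 17235 = 17235 - 125*I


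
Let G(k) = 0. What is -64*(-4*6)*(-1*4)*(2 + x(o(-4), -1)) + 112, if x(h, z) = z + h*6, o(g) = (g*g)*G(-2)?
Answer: -6032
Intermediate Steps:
o(g) = 0 (o(g) = (g*g)*0 = g²*0 = 0)
x(h, z) = z + 6*h
-64*(-4*6)*(-1*4)*(2 + x(o(-4), -1)) + 112 = -64*(-4*6)*(-1*4)*(2 + (-1 + 6*0)) + 112 = -64*(-24*(-4))*(2 + (-1 + 0)) + 112 = -6144*(2 - 1) + 112 = -6144 + 112 = -6032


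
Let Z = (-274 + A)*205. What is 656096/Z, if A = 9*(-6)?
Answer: -82012/8405 ≈ -9.7575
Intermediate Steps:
A = -54
Z = -67240 (Z = (-274 - 54)*205 = -328*205 = -67240)
656096/Z = 656096/(-67240) = 656096*(-1/67240) = -82012/8405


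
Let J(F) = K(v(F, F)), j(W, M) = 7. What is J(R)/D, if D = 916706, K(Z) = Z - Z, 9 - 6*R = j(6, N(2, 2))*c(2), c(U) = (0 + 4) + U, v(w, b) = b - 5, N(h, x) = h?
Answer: 0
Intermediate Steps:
v(w, b) = -5 + b
c(U) = 4 + U
R = -11/2 (R = 3/2 - 7*(4 + 2)/6 = 3/2 - 7*6/6 = 3/2 - ⅙*42 = 3/2 - 7 = -11/2 ≈ -5.5000)
K(Z) = 0
J(F) = 0
J(R)/D = 0/916706 = 0*(1/916706) = 0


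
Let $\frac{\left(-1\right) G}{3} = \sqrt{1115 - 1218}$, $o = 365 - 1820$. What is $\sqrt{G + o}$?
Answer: $\sqrt{-1455 - 3 i \sqrt{103}} \approx 0.3991 - 38.147 i$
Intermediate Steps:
$o = -1455$ ($o = 365 - 1820 = -1455$)
$G = - 3 i \sqrt{103}$ ($G = - 3 \sqrt{1115 - 1218} = - 3 \sqrt{-103} = - 3 i \sqrt{103} \approx - 30.447 i$)
$\sqrt{G + o} = \sqrt{- 3 i \sqrt{103} - 1455} = \sqrt{-1455 - 3 i \sqrt{103}}$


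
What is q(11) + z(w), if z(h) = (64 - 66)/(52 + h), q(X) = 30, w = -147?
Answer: 2852/95 ≈ 30.021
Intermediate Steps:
z(h) = -2/(52 + h)
q(11) + z(w) = 30 - 2/(52 - 147) = 30 - 2/(-95) = 30 - 2*(-1/95) = 30 + 2/95 = 2852/95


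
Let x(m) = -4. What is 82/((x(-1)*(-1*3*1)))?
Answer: 41/6 ≈ 6.8333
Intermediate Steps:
82/((x(-1)*(-1*3*1))) = 82/((-4*(-1*3))) = 82/((-(-12))) = 82/((-4*(-3))) = 82/12 = 82*(1/12) = 41/6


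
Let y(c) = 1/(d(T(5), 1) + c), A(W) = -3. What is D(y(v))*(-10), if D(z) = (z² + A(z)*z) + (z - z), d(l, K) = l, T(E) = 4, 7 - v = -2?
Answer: 380/169 ≈ 2.2485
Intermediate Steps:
v = 9 (v = 7 - 1*(-2) = 7 + 2 = 9)
y(c) = 1/(4 + c)
D(z) = z² - 3*z (D(z) = (z² - 3*z) + (z - z) = (z² - 3*z) + 0 = z² - 3*z)
D(y(v))*(-10) = ((-3 + 1/(4 + 9))/(4 + 9))*(-10) = ((-3 + 1/13)/13)*(-10) = ((1/13)*(-38/13))*(-10) = -38/169*(-10) = 380/169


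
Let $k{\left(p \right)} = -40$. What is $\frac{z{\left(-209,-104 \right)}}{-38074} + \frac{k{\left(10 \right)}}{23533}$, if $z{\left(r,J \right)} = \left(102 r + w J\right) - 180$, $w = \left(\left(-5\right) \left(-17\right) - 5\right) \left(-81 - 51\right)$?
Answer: $- \frac{12670246223}{447997721} \approx -28.282$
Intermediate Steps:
$w = -10560$ ($w = \left(85 - 5\right) \left(-132\right) = 80 \left(-132\right) = -10560$)
$z{\left(r,J \right)} = -180 - 10560 J + 102 r$ ($z{\left(r,J \right)} = \left(102 r - 10560 J\right) - 180 = \left(- 10560 J + 102 r\right) - 180 = -180 - 10560 J + 102 r$)
$\frac{z{\left(-209,-104 \right)}}{-38074} + \frac{k{\left(10 \right)}}{23533} = \frac{-180 - -1098240 + 102 \left(-209\right)}{-38074} - \frac{40}{23533} = \left(-180 + 1098240 - 21318\right) \left(- \frac{1}{38074}\right) - \frac{40}{23533} = 1076742 \left(- \frac{1}{38074}\right) - \frac{40}{23533} = - \frac{538371}{19037} - \frac{40}{23533} = - \frac{12670246223}{447997721}$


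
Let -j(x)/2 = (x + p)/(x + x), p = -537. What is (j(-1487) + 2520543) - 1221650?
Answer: 1931451867/1487 ≈ 1.2989e+6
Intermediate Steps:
j(x) = -(-537 + x)/x (j(x) = -2*(x - 537)/(x + x) = -2*(-537 + x)/(2*x) = -2*(-537 + x)*1/(2*x) = -(-537 + x)/x)
(j(-1487) + 2520543) - 1221650 = ((537 - 1*(-1487))/(-1487) + 2520543) - 1221650 = (-(537 + 1487)/1487 + 2520543) - 1221650 = (-1/1487*2024 + 2520543) - 1221650 = (-2024/1487 + 2520543) - 1221650 = 3748045417/1487 - 1221650 = 1931451867/1487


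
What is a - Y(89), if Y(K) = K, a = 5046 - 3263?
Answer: 1694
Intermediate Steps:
a = 1783
a - Y(89) = 1783 - 1*89 = 1783 - 89 = 1694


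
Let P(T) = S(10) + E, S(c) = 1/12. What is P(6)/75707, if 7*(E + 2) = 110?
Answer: 1159/6359388 ≈ 0.00018225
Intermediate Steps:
E = 96/7 (E = -2 + (⅐)*110 = -2 + 110/7 = 96/7 ≈ 13.714)
S(c) = 1/12
P(T) = 1159/84 (P(T) = 1/12 + 96/7 = 1159/84)
P(6)/75707 = (1159/84)/75707 = (1159/84)*(1/75707) = 1159/6359388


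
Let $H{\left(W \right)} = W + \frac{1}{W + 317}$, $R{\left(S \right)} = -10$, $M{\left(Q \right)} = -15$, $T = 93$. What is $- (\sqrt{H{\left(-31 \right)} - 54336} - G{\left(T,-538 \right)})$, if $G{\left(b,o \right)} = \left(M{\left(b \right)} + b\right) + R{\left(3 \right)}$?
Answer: $68 - \frac{i \sqrt{4447002846}}{286} \approx 68.0 - 233.17 i$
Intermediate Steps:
$H{\left(W \right)} = W + \frac{1}{317 + W}$
$G{\left(b,o \right)} = -25 + b$ ($G{\left(b,o \right)} = \left(-15 + b\right) - 10 = -25 + b$)
$- (\sqrt{H{\left(-31 \right)} - 54336} - G{\left(T,-538 \right)}) = - (\sqrt{\frac{1 + \left(-31\right)^{2} + 317 \left(-31\right)}{317 - 31} - 54336} - \left(-25 + 93\right)) = - (\sqrt{\frac{1 + 961 - 9827}{286} - 54336} - 68) = - (\sqrt{\frac{1}{286} \left(-8865\right) - 54336} - 68) = - (\sqrt{- \frac{8865}{286} - 54336} - 68) = - (\sqrt{- \frac{15548961}{286}} - 68) = - (\frac{i \sqrt{4447002846}}{286} - 68) = - (-68 + \frac{i \sqrt{4447002846}}{286}) = 68 - \frac{i \sqrt{4447002846}}{286}$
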